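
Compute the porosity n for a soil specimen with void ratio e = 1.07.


Using the relation n = e / (1 + e)
n = 1.07 / (1 + 1.07)
n = 1.07 / 2.07
n = 0.5169


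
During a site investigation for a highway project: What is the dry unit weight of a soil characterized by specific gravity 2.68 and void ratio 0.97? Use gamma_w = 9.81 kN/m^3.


Using gamma_d = Gs * gamma_w / (1 + e)
gamma_d = 2.68 * 9.81 / (1 + 0.97)
gamma_d = 2.68 * 9.81 / 1.97
gamma_d = 13.346 kN/m^3


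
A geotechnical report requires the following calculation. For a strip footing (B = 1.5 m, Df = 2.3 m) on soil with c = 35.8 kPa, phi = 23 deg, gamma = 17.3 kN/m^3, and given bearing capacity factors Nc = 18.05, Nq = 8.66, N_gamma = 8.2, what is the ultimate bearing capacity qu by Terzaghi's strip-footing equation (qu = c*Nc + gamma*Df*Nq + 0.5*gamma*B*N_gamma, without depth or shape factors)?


Compute qu = c*Nc + gamma*Df*Nq + 0.5*gamma*B*N_gamma
Term 1: 35.8 * 18.05 = 646.19
Term 2: 17.3 * 2.3 * 8.66 = 344.5814
Term 3: 0.5 * 17.3 * 1.5 * 8.2 = 106.395
qu = 646.19 + 344.5814 + 106.395
qu = 1097.17 kPa


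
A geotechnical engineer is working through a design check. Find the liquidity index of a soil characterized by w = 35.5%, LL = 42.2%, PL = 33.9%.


Result: 0.193

Derivation:
First compute the plasticity index:
PI = LL - PL = 42.2 - 33.9 = 8.3
Then compute the liquidity index:
LI = (w - PL) / PI
LI = (35.5 - 33.9) / 8.3
LI = 0.193


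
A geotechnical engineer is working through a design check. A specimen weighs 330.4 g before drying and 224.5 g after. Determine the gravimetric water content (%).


Using w = (m_wet - m_dry) / m_dry * 100
m_wet - m_dry = 330.4 - 224.5 = 105.9 g
w = 105.9 / 224.5 * 100
w = 47.17 %


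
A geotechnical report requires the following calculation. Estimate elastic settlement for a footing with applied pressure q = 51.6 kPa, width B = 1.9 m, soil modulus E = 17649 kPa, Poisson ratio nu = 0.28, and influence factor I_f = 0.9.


Result: 4.608 mm

Derivation:
Using Se = q * B * (1 - nu^2) * I_f / E
1 - nu^2 = 1 - 0.28^2 = 0.9216
Se = 51.6 * 1.9 * 0.9216 * 0.9 / 17649
Se = 0.004608 m
Convert to mm: Se = 0.004608 * 1000 = 4.608 mm


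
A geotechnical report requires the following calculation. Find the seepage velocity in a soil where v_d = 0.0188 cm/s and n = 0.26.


Using v_s = v_d / n
v_s = 0.0188 / 0.26
v_s = 0.07231 cm/s


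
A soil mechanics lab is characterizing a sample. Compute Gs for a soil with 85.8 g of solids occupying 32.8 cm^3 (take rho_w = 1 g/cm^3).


Using Gs = m_s / (V_s * rho_w)
Since rho_w = 1 g/cm^3:
Gs = 85.8 / 32.8
Gs = 2.616


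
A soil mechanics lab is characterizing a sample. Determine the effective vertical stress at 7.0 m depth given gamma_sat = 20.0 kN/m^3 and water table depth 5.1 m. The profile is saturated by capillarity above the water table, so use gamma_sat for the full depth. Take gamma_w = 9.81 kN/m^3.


Total stress = gamma_sat * depth
sigma = 20.0 * 7.0 = 140.0 kPa
Pore water pressure u = gamma_w * (depth - d_wt)
u = 9.81 * (7.0 - 5.1) = 18.639 kPa
Effective stress = sigma - u
sigma' = 140.0 - 18.639 = 121.36 kPa


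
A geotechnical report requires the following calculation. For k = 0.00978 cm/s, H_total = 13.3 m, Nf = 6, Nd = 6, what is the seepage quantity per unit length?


Convert k to m/s for unit consistency with H:
k = 0.00978 cm/s = 0.00978 / 100 m/s = 9.78e-05 m/s
Using q = k * H * Nf / Nd
Nf / Nd = 6 / 6 = 1.0
q = 9.78e-05 * 13.3 * 1.0
q = 0.001301 m^3/s per m


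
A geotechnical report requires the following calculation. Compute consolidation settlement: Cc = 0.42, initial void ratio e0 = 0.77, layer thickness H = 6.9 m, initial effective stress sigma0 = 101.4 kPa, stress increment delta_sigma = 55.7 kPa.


Result: 0.3113 m

Derivation:
Using Sc = Cc * H / (1 + e0) * log10((sigma0 + delta_sigma) / sigma0)
Stress ratio = (101.4 + 55.7) / 101.4 = 1.54931
log10(1.54931) = 0.190138
Cc * H / (1 + e0) = 0.42 * 6.9 / (1 + 0.77) = 1.63729
Sc = 1.63729 * 0.190138
Sc = 0.3113 m


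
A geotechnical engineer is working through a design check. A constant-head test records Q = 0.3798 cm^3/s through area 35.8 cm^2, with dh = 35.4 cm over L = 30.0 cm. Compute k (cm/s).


Compute hydraulic gradient:
i = dh / L = 35.4 / 30.0 = 1.18
Then apply Darcy's law:
k = Q / (A * i)
k = 0.3798 / (35.8 * 1.18)
k = 0.3798 / 42.244
k = 0.008991 cm/s


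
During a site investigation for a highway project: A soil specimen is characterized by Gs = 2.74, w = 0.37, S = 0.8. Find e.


Using the relation e = Gs * w / S
e = 2.74 * 0.37 / 0.8
e = 1.2672


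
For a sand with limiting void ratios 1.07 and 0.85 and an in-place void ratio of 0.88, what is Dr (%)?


Using Dr = (e_max - e) / (e_max - e_min) * 100
e_max - e = 1.07 - 0.88 = 0.19
e_max - e_min = 1.07 - 0.85 = 0.22
Dr = 0.19 / 0.22 * 100
Dr = 86.36 %


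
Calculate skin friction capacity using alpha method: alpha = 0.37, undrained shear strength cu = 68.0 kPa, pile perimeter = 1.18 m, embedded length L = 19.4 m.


Using Qs = alpha * cu * perimeter * L
Qs = 0.37 * 68.0 * 1.18 * 19.4
Qs = 575.96 kN


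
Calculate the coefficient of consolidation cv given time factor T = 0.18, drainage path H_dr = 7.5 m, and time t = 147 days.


Using cv = T * H_dr^2 / t
H_dr^2 = 7.5^2 = 56.25
cv = 0.18 * 56.25 / 147
cv = 0.06888 m^2/day


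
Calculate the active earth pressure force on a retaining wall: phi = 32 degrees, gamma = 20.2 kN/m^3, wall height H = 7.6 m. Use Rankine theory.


Result: 179.25 kN/m

Derivation:
Compute active earth pressure coefficient:
Ka = tan^2(45 - phi/2) = tan^2(29.0) = 0.307259
Compute active force:
Pa = 0.5 * Ka * gamma * H^2
Pa = 0.5 * 0.307259 * 20.2 * 7.6^2
Pa = 179.25 kN/m


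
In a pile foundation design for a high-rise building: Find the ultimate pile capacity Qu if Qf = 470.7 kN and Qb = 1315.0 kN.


Using Qu = Qf + Qb
Qu = 470.7 + 1315.0
Qu = 1785.7 kN


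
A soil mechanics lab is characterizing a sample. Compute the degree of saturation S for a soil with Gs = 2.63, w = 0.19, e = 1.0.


Using S = Gs * w / e
S = 2.63 * 0.19 / 1.0
S = 0.4997


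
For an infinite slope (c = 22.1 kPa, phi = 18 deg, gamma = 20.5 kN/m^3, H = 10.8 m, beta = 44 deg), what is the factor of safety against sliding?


Using Fs = c / (gamma*H*sin(beta)*cos(beta)) + tan(phi)/tan(beta)
Cohesion contribution = 22.1 / (20.5*10.8*sin(44)*cos(44))
Cohesion contribution = 0.19976
Friction contribution = tan(18)/tan(44) = 0.336464
Fs = 0.19976 + 0.336464
Fs = 0.536


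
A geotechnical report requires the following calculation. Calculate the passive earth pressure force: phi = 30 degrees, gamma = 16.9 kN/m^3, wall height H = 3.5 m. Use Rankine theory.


Result: 310.54 kN/m

Derivation:
Compute passive earth pressure coefficient:
Kp = tan^2(45 + phi/2) = tan^2(60.0) = 3
Compute passive force:
Pp = 0.5 * Kp * gamma * H^2
Pp = 0.5 * 3 * 16.9 * 3.5^2
Pp = 310.54 kN/m


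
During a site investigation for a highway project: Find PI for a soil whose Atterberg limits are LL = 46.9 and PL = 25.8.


Result: 21.1

Derivation:
Using PI = LL - PL
PI = 46.9 - 25.8
PI = 21.1


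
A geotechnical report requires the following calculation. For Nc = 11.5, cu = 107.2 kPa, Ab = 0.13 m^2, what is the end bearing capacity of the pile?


Using Qb = Nc * cu * Ab
Qb = 11.5 * 107.2 * 0.13
Qb = 160.26 kN


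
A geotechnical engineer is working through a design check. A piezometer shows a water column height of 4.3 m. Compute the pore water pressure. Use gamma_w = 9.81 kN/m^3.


Using u = gamma_w * h_w
u = 9.81 * 4.3
u = 42.18 kPa


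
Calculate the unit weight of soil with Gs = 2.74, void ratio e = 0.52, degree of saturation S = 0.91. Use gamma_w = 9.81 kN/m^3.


Result: 20.738 kN/m^3

Derivation:
Using gamma = gamma_w * (Gs + S*e) / (1 + e)
Numerator: Gs + S*e = 2.74 + 0.91*0.52 = 3.2132
Denominator: 1 + e = 1 + 0.52 = 1.52
gamma = 9.81 * 3.2132 / 1.52
gamma = 20.738 kN/m^3


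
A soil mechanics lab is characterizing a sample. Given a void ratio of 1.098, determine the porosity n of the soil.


Result: 0.5234

Derivation:
Using the relation n = e / (1 + e)
n = 1.098 / (1 + 1.098)
n = 1.098 / 2.098
n = 0.5234


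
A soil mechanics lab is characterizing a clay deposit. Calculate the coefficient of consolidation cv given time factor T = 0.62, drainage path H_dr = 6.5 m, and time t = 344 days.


Using cv = T * H_dr^2 / t
H_dr^2 = 6.5^2 = 42.25
cv = 0.62 * 42.25 / 344
cv = 0.07615 m^2/day


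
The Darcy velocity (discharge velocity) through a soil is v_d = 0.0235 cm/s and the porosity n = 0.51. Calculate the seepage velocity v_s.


Result: 0.04608 cm/s

Derivation:
Using v_s = v_d / n
v_s = 0.0235 / 0.51
v_s = 0.04608 cm/s


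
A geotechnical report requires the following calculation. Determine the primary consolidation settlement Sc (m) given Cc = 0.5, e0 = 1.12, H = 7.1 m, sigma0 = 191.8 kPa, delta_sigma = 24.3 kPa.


Using Sc = Cc * H / (1 + e0) * log10((sigma0 + delta_sigma) / sigma0)
Stress ratio = (191.8 + 24.3) / 191.8 = 1.12669
log10(1.12669) = 0.0518062
Cc * H / (1 + e0) = 0.5 * 7.1 / (1 + 1.12) = 1.67453
Sc = 1.67453 * 0.0518062
Sc = 0.0868 m


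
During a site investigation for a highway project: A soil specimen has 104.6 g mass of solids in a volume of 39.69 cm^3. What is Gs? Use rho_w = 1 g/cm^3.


Result: 2.635

Derivation:
Using Gs = m_s / (V_s * rho_w)
Since rho_w = 1 g/cm^3:
Gs = 104.6 / 39.69
Gs = 2.635


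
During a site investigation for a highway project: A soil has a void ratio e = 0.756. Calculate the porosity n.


Using the relation n = e / (1 + e)
n = 0.756 / (1 + 0.756)
n = 0.756 / 1.756
n = 0.4305


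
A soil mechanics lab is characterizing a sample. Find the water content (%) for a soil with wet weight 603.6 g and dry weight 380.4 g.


Using w = (m_wet - m_dry) / m_dry * 100
m_wet - m_dry = 603.6 - 380.4 = 223.2 g
w = 223.2 / 380.4 * 100
w = 58.68 %


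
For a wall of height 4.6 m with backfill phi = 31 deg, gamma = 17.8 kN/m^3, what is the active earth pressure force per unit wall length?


Compute active earth pressure coefficient:
Ka = tan^2(45 - phi/2) = tan^2(29.5) = 0.320099
Compute active force:
Pa = 0.5 * Ka * gamma * H^2
Pa = 0.5 * 0.320099 * 17.8 * 4.6^2
Pa = 60.28 kN/m


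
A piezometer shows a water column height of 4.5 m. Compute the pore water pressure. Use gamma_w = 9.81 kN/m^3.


Using u = gamma_w * h_w
u = 9.81 * 4.5
u = 44.15 kPa


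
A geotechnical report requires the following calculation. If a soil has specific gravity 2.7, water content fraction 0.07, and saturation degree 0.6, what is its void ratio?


Using the relation e = Gs * w / S
e = 2.7 * 0.07 / 0.6
e = 0.315


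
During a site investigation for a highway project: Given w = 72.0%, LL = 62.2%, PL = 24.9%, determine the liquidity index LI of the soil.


First compute the plasticity index:
PI = LL - PL = 62.2 - 24.9 = 37.3
Then compute the liquidity index:
LI = (w - PL) / PI
LI = (72.0 - 24.9) / 37.3
LI = 1.263


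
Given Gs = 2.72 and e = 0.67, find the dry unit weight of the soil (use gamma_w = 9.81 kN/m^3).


Using gamma_d = Gs * gamma_w / (1 + e)
gamma_d = 2.72 * 9.81 / (1 + 0.67)
gamma_d = 2.72 * 9.81 / 1.67
gamma_d = 15.978 kN/m^3


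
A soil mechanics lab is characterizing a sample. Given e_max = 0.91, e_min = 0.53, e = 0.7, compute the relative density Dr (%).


Using Dr = (e_max - e) / (e_max - e_min) * 100
e_max - e = 0.91 - 0.7 = 0.21
e_max - e_min = 0.91 - 0.53 = 0.38
Dr = 0.21 / 0.38 * 100
Dr = 55.26 %


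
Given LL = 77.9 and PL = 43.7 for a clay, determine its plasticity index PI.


Using PI = LL - PL
PI = 77.9 - 43.7
PI = 34.2


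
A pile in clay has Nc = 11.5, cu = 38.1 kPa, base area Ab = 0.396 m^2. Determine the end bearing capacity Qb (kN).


Using Qb = Nc * cu * Ab
Qb = 11.5 * 38.1 * 0.396
Qb = 173.51 kN


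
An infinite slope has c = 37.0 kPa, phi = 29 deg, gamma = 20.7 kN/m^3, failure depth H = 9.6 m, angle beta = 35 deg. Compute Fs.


Result: 1.188

Derivation:
Using Fs = c / (gamma*H*sin(beta)*cos(beta)) + tan(phi)/tan(beta)
Cohesion contribution = 37.0 / (20.7*9.6*sin(35)*cos(35))
Cohesion contribution = 0.396282
Friction contribution = tan(29)/tan(35) = 0.791635
Fs = 0.396282 + 0.791635
Fs = 1.188


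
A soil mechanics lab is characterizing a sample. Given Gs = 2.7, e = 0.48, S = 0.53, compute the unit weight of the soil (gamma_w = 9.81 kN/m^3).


Result: 19.583 kN/m^3

Derivation:
Using gamma = gamma_w * (Gs + S*e) / (1 + e)
Numerator: Gs + S*e = 2.7 + 0.53*0.48 = 2.9544
Denominator: 1 + e = 1 + 0.48 = 1.48
gamma = 9.81 * 2.9544 / 1.48
gamma = 19.583 kN/m^3


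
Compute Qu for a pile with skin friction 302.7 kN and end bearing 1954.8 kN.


Result: 2257.5 kN

Derivation:
Using Qu = Qf + Qb
Qu = 302.7 + 1954.8
Qu = 2257.5 kN


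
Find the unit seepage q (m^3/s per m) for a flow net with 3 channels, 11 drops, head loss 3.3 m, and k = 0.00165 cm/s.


Convert k to m/s for unit consistency with H:
k = 0.00165 cm/s = 0.00165 / 100 m/s = 1.65e-05 m/s
Using q = k * H * Nf / Nd
Nf / Nd = 3 / 11 = 0.2727
q = 1.65e-05 * 3.3 * 0.2727
q = 1.485e-05 m^3/s per m


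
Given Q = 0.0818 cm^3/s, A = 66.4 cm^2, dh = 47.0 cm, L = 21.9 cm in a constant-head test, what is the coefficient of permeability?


Result: 0.000574 cm/s

Derivation:
Compute hydraulic gradient:
i = dh / L = 47.0 / 21.9 = 2.14612
Then apply Darcy's law:
k = Q / (A * i)
k = 0.0818 / (66.4 * 2.14612)
k = 0.0818 / 142.502
k = 0.000574 cm/s


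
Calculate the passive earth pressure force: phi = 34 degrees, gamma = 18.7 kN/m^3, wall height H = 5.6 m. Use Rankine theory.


Compute passive earth pressure coefficient:
Kp = tan^2(45 + phi/2) = tan^2(62.0) = 3.537132
Compute passive force:
Pp = 0.5 * Kp * gamma * H^2
Pp = 0.5 * 3.537132 * 18.7 * 5.6^2
Pp = 1037.14 kN/m


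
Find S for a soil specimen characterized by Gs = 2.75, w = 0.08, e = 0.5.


Using S = Gs * w / e
S = 2.75 * 0.08 / 0.5
S = 0.44


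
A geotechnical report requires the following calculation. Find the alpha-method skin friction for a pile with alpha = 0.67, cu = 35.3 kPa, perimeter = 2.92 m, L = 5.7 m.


Using Qs = alpha * cu * perimeter * L
Qs = 0.67 * 35.3 * 2.92 * 5.7
Qs = 393.65 kN


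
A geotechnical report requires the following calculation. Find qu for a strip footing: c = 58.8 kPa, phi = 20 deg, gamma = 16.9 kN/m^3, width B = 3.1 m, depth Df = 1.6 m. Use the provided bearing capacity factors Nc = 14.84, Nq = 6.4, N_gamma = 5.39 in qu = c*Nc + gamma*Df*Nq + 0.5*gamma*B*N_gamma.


Result: 1186.84 kPa

Derivation:
Compute qu = c*Nc + gamma*Df*Nq + 0.5*gamma*B*N_gamma
Term 1: 58.8 * 14.84 = 872.592
Term 2: 16.9 * 1.6 * 6.4 = 173.056
Term 3: 0.5 * 16.9 * 3.1 * 5.39 = 141.19105
qu = 872.592 + 173.056 + 141.19105
qu = 1186.84 kPa


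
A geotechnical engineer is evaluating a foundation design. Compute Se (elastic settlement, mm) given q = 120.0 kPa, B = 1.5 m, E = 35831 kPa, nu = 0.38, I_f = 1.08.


Using Se = q * B * (1 - nu^2) * I_f / E
1 - nu^2 = 1 - 0.38^2 = 0.8556
Se = 120.0 * 1.5 * 0.8556 * 1.08 / 35831
Se = 0.004642 m
Convert to mm: Se = 0.004642 * 1000 = 4.642 mm


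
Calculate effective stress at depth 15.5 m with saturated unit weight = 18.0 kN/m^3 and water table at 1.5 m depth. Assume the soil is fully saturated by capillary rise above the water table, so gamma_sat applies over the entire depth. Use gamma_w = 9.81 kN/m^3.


Total stress = gamma_sat * depth
sigma = 18.0 * 15.5 = 279.0 kPa
Pore water pressure u = gamma_w * (depth - d_wt)
u = 9.81 * (15.5 - 1.5) = 137.34 kPa
Effective stress = sigma - u
sigma' = 279.0 - 137.34 = 141.66 kPa


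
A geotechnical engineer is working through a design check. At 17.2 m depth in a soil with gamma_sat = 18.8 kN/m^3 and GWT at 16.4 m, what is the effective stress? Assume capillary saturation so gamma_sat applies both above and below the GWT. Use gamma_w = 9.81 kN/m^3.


Result: 315.51 kPa

Derivation:
Total stress = gamma_sat * depth
sigma = 18.8 * 17.2 = 323.36 kPa
Pore water pressure u = gamma_w * (depth - d_wt)
u = 9.81 * (17.2 - 16.4) = 7.848 kPa
Effective stress = sigma - u
sigma' = 323.36 - 7.848 = 315.51 kPa


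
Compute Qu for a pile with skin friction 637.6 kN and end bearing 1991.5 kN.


Using Qu = Qf + Qb
Qu = 637.6 + 1991.5
Qu = 2629.1 kN


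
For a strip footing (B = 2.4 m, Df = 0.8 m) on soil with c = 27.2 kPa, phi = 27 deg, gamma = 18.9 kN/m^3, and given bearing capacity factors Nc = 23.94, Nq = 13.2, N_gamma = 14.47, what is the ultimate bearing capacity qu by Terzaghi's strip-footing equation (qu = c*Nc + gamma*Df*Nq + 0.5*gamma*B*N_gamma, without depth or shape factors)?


Compute qu = c*Nc + gamma*Df*Nq + 0.5*gamma*B*N_gamma
Term 1: 27.2 * 23.94 = 651.168
Term 2: 18.9 * 0.8 * 13.2 = 199.584
Term 3: 0.5 * 18.9 * 2.4 * 14.47 = 328.1796
qu = 651.168 + 199.584 + 328.1796
qu = 1178.93 kPa


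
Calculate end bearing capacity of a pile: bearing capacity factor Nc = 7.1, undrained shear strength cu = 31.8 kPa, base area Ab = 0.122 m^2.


Using Qb = Nc * cu * Ab
Qb = 7.1 * 31.8 * 0.122
Qb = 27.55 kN


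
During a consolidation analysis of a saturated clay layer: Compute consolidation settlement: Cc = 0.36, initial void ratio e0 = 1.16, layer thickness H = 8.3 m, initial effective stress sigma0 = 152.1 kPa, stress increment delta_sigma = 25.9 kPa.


Using Sc = Cc * H / (1 + e0) * log10((sigma0 + delta_sigma) / sigma0)
Stress ratio = (152.1 + 25.9) / 152.1 = 1.17028
log10(1.17028) = 0.0682908
Cc * H / (1 + e0) = 0.36 * 8.3 / (1 + 1.16) = 1.38333
Sc = 1.38333 * 0.0682908
Sc = 0.0945 m


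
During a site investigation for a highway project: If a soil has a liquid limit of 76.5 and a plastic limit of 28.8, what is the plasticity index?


Result: 47.7

Derivation:
Using PI = LL - PL
PI = 76.5 - 28.8
PI = 47.7


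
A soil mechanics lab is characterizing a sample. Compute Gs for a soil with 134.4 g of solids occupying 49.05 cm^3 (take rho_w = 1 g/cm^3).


Using Gs = m_s / (V_s * rho_w)
Since rho_w = 1 g/cm^3:
Gs = 134.4 / 49.05
Gs = 2.74


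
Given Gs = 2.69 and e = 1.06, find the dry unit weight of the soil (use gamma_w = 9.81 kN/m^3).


Using gamma_d = Gs * gamma_w / (1 + e)
gamma_d = 2.69 * 9.81 / (1 + 1.06)
gamma_d = 2.69 * 9.81 / 2.06
gamma_d = 12.81 kN/m^3


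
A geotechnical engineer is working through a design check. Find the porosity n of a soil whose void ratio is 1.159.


Result: 0.5368

Derivation:
Using the relation n = e / (1 + e)
n = 1.159 / (1 + 1.159)
n = 1.159 / 2.159
n = 0.5368


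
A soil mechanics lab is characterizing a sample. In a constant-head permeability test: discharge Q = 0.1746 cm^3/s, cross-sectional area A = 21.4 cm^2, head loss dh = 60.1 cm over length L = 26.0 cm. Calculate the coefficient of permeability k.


Result: 0.00353 cm/s

Derivation:
Compute hydraulic gradient:
i = dh / L = 60.1 / 26.0 = 2.31154
Then apply Darcy's law:
k = Q / (A * i)
k = 0.1746 / (21.4 * 2.31154)
k = 0.1746 / 49.4669
k = 0.00353 cm/s


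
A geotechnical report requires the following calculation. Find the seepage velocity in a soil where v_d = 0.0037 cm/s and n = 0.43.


Using v_s = v_d / n
v_s = 0.0037 / 0.43
v_s = 0.0086 cm/s


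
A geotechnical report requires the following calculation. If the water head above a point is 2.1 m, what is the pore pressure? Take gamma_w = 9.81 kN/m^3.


Using u = gamma_w * h_w
u = 9.81 * 2.1
u = 20.6 kPa


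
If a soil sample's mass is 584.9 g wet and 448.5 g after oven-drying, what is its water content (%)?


Result: 30.41 %

Derivation:
Using w = (m_wet - m_dry) / m_dry * 100
m_wet - m_dry = 584.9 - 448.5 = 136.4 g
w = 136.4 / 448.5 * 100
w = 30.41 %


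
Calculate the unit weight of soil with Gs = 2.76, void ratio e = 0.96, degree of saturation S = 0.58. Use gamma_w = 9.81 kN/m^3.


Using gamma = gamma_w * (Gs + S*e) / (1 + e)
Numerator: Gs + S*e = 2.76 + 0.58*0.96 = 3.3168
Denominator: 1 + e = 1 + 0.96 = 1.96
gamma = 9.81 * 3.3168 / 1.96
gamma = 16.601 kN/m^3


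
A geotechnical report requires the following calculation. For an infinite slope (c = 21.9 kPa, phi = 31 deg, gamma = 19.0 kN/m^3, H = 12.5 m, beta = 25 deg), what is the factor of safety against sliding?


Using Fs = c / (gamma*H*sin(beta)*cos(beta)) + tan(phi)/tan(beta)
Cohesion contribution = 21.9 / (19.0*12.5*sin(25)*cos(25))
Cohesion contribution = 0.240745
Friction contribution = tan(31)/tan(25) = 1.28855
Fs = 0.240745 + 1.28855
Fs = 1.529


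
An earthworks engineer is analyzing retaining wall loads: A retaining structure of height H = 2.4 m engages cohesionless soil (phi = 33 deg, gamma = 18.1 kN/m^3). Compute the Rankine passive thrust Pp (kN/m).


Compute passive earth pressure coefficient:
Kp = tan^2(45 + phi/2) = tan^2(61.5) = 3.39212
Compute passive force:
Pp = 0.5 * Kp * gamma * H^2
Pp = 0.5 * 3.39212 * 18.1 * 2.4^2
Pp = 176.82 kN/m


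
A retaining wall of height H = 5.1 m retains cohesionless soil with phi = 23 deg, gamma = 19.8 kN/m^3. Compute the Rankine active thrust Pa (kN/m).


Compute active earth pressure coefficient:
Ka = tan^2(45 - phi/2) = tan^2(33.5) = 0.438092
Compute active force:
Pa = 0.5 * Ka * gamma * H^2
Pa = 0.5 * 0.438092 * 19.8 * 5.1^2
Pa = 112.81 kN/m


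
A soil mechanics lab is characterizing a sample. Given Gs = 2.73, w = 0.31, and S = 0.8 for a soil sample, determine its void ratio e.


Result: 1.0579

Derivation:
Using the relation e = Gs * w / S
e = 2.73 * 0.31 / 0.8
e = 1.0579


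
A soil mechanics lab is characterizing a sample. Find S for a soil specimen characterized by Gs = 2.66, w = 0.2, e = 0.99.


Using S = Gs * w / e
S = 2.66 * 0.2 / 0.99
S = 0.5374


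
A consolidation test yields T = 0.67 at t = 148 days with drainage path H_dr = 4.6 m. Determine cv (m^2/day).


Result: 0.09579 m^2/day

Derivation:
Using cv = T * H_dr^2 / t
H_dr^2 = 4.6^2 = 21.16
cv = 0.67 * 21.16 / 148
cv = 0.09579 m^2/day


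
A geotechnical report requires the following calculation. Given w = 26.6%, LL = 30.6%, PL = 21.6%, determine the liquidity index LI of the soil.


First compute the plasticity index:
PI = LL - PL = 30.6 - 21.6 = 9.0
Then compute the liquidity index:
LI = (w - PL) / PI
LI = (26.6 - 21.6) / 9.0
LI = 0.556


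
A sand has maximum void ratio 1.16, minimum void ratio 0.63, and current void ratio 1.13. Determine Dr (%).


Using Dr = (e_max - e) / (e_max - e_min) * 100
e_max - e = 1.16 - 1.13 = 0.03
e_max - e_min = 1.16 - 0.63 = 0.53
Dr = 0.03 / 0.53 * 100
Dr = 5.66 %


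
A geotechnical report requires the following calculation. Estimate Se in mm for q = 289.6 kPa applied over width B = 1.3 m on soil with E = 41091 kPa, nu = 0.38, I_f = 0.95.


Using Se = q * B * (1 - nu^2) * I_f / E
1 - nu^2 = 1 - 0.38^2 = 0.8556
Se = 289.6 * 1.3 * 0.8556 * 0.95 / 41091
Se = 0.007447 m
Convert to mm: Se = 0.007447 * 1000 = 7.447 mm


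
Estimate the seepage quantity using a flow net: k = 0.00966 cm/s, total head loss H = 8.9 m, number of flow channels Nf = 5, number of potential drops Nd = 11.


Convert k to m/s for unit consistency with H:
k = 0.00966 cm/s = 0.00966 / 100 m/s = 9.66e-05 m/s
Using q = k * H * Nf / Nd
Nf / Nd = 5 / 11 = 0.4545
q = 9.66e-05 * 8.9 * 0.4545
q = 0.0003908 m^3/s per m


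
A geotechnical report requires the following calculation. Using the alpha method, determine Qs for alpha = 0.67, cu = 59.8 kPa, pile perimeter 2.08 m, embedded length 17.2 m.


Using Qs = alpha * cu * perimeter * L
Qs = 0.67 * 59.8 * 2.08 * 17.2
Qs = 1433.4 kN


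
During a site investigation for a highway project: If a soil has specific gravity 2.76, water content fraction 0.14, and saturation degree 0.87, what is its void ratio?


Result: 0.4441

Derivation:
Using the relation e = Gs * w / S
e = 2.76 * 0.14 / 0.87
e = 0.4441


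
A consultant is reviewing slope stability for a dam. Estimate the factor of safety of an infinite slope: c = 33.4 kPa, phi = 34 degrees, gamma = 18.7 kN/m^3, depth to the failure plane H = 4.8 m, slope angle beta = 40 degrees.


Using Fs = c / (gamma*H*sin(beta)*cos(beta)) + tan(phi)/tan(beta)
Cohesion contribution = 33.4 / (18.7*4.8*sin(40)*cos(40))
Cohesion contribution = 0.755687
Friction contribution = tan(34)/tan(40) = 0.803848
Fs = 0.755687 + 0.803848
Fs = 1.56


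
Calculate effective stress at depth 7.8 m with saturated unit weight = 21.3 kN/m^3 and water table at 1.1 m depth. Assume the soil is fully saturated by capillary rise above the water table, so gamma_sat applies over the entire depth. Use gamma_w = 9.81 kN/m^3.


Total stress = gamma_sat * depth
sigma = 21.3 * 7.8 = 166.14 kPa
Pore water pressure u = gamma_w * (depth - d_wt)
u = 9.81 * (7.8 - 1.1) = 65.727 kPa
Effective stress = sigma - u
sigma' = 166.14 - 65.727 = 100.41 kPa


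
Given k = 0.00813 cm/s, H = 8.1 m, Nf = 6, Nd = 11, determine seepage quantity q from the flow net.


Convert k to m/s for unit consistency with H:
k = 0.00813 cm/s = 0.00813 / 100 m/s = 8.13e-05 m/s
Using q = k * H * Nf / Nd
Nf / Nd = 6 / 11 = 0.5455
q = 8.13e-05 * 8.1 * 0.5455
q = 0.0003592 m^3/s per m


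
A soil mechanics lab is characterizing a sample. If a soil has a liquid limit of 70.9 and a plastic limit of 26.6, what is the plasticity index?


Using PI = LL - PL
PI = 70.9 - 26.6
PI = 44.3


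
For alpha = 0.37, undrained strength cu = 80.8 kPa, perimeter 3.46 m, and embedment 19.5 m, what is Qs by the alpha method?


Using Qs = alpha * cu * perimeter * L
Qs = 0.37 * 80.8 * 3.46 * 19.5
Qs = 2017.08 kN


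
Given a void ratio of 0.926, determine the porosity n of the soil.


Using the relation n = e / (1 + e)
n = 0.926 / (1 + 0.926)
n = 0.926 / 1.926
n = 0.4808


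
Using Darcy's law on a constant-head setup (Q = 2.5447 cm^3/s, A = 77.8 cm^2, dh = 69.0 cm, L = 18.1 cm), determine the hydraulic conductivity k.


Compute hydraulic gradient:
i = dh / L = 69.0 / 18.1 = 3.81215
Then apply Darcy's law:
k = Q / (A * i)
k = 2.5447 / (77.8 * 3.81215)
k = 2.5447 / 296.586
k = 0.00858 cm/s


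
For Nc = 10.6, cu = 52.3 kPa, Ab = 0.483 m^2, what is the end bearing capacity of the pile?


Result: 267.77 kN

Derivation:
Using Qb = Nc * cu * Ab
Qb = 10.6 * 52.3 * 0.483
Qb = 267.77 kN


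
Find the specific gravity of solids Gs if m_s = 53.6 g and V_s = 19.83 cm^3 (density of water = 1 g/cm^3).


Using Gs = m_s / (V_s * rho_w)
Since rho_w = 1 g/cm^3:
Gs = 53.6 / 19.83
Gs = 2.703


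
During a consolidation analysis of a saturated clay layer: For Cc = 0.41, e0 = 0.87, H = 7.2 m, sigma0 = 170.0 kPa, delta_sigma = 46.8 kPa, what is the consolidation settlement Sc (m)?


Using Sc = Cc * H / (1 + e0) * log10((sigma0 + delta_sigma) / sigma0)
Stress ratio = (170.0 + 46.8) / 170.0 = 1.27529
log10(1.27529) = 0.10561
Cc * H / (1 + e0) = 0.41 * 7.2 / (1 + 0.87) = 1.57861
Sc = 1.57861 * 0.10561
Sc = 0.1667 m


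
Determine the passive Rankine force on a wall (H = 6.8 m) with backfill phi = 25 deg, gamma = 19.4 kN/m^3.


Compute passive earth pressure coefficient:
Kp = tan^2(45 + phi/2) = tan^2(57.5) = 2.463913
Compute passive force:
Pp = 0.5 * Kp * gamma * H^2
Pp = 0.5 * 2.463913 * 19.4 * 6.8^2
Pp = 1105.13 kN/m


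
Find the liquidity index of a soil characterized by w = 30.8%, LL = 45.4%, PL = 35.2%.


First compute the plasticity index:
PI = LL - PL = 45.4 - 35.2 = 10.2
Then compute the liquidity index:
LI = (w - PL) / PI
LI = (30.8 - 35.2) / 10.2
LI = -0.431


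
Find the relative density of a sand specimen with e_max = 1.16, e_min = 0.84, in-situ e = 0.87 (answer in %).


Using Dr = (e_max - e) / (e_max - e_min) * 100
e_max - e = 1.16 - 0.87 = 0.29
e_max - e_min = 1.16 - 0.84 = 0.32
Dr = 0.29 / 0.32 * 100
Dr = 90.62 %


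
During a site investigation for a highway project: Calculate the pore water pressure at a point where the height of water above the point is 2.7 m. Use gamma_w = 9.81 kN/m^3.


Using u = gamma_w * h_w
u = 9.81 * 2.7
u = 26.49 kPa


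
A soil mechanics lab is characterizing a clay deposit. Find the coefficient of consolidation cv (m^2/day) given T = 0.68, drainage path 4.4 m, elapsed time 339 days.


Using cv = T * H_dr^2 / t
H_dr^2 = 4.4^2 = 19.36
cv = 0.68 * 19.36 / 339
cv = 0.03883 m^2/day


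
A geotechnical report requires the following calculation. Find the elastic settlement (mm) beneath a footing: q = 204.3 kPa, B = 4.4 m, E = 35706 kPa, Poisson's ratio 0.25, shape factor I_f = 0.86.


Using Se = q * B * (1 - nu^2) * I_f / E
1 - nu^2 = 1 - 0.25^2 = 0.9375
Se = 204.3 * 4.4 * 0.9375 * 0.86 / 35706
Se = 0.020298 m
Convert to mm: Se = 0.020298 * 1000 = 20.298 mm


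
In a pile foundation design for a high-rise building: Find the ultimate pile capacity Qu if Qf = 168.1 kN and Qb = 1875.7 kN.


Using Qu = Qf + Qb
Qu = 168.1 + 1875.7
Qu = 2043.8 kN


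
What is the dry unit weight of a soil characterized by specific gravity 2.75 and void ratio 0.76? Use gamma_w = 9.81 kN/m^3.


Using gamma_d = Gs * gamma_w / (1 + e)
gamma_d = 2.75 * 9.81 / (1 + 0.76)
gamma_d = 2.75 * 9.81 / 1.76
gamma_d = 15.328 kN/m^3


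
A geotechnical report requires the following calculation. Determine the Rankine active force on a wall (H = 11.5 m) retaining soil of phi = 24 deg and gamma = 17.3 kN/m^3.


Compute active earth pressure coefficient:
Ka = tan^2(45 - phi/2) = tan^2(33.0) = 0.42173
Compute active force:
Pa = 0.5 * Ka * gamma * H^2
Pa = 0.5 * 0.42173 * 17.3 * 11.5^2
Pa = 482.44 kN/m


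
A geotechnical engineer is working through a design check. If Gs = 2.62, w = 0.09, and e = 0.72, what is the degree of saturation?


Using S = Gs * w / e
S = 2.62 * 0.09 / 0.72
S = 0.3275


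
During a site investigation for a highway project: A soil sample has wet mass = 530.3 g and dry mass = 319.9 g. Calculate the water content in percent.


Using w = (m_wet - m_dry) / m_dry * 100
m_wet - m_dry = 530.3 - 319.9 = 210.4 g
w = 210.4 / 319.9 * 100
w = 65.77 %


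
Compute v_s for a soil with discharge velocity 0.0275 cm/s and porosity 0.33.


Using v_s = v_d / n
v_s = 0.0275 / 0.33
v_s = 0.08333 cm/s


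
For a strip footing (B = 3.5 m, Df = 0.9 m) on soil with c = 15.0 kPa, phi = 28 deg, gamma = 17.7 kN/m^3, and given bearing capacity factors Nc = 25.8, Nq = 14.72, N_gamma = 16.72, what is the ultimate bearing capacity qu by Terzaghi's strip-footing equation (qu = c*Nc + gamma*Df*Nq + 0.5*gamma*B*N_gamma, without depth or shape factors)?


Result: 1139.39 kPa

Derivation:
Compute qu = c*Nc + gamma*Df*Nq + 0.5*gamma*B*N_gamma
Term 1: 15.0 * 25.8 = 387.0
Term 2: 17.7 * 0.9 * 14.72 = 234.4896
Term 3: 0.5 * 17.7 * 3.5 * 16.72 = 517.902
qu = 387.0 + 234.4896 + 517.902
qu = 1139.39 kPa


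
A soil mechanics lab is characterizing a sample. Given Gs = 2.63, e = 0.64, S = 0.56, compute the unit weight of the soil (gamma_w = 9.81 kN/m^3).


Result: 17.876 kN/m^3

Derivation:
Using gamma = gamma_w * (Gs + S*e) / (1 + e)
Numerator: Gs + S*e = 2.63 + 0.56*0.64 = 2.9884
Denominator: 1 + e = 1 + 0.64 = 1.64
gamma = 9.81 * 2.9884 / 1.64
gamma = 17.876 kN/m^3


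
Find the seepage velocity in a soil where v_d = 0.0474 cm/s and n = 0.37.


Using v_s = v_d / n
v_s = 0.0474 / 0.37
v_s = 0.12811 cm/s


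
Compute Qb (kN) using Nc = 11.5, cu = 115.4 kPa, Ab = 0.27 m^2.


Using Qb = Nc * cu * Ab
Qb = 11.5 * 115.4 * 0.27
Qb = 358.32 kN


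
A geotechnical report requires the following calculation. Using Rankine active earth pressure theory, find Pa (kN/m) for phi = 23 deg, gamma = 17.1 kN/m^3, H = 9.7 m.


Compute active earth pressure coefficient:
Ka = tan^2(45 - phi/2) = tan^2(33.5) = 0.438092
Compute active force:
Pa = 0.5 * Ka * gamma * H^2
Pa = 0.5 * 0.438092 * 17.1 * 9.7^2
Pa = 352.43 kN/m


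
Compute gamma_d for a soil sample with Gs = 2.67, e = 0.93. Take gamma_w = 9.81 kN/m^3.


Using gamma_d = Gs * gamma_w / (1 + e)
gamma_d = 2.67 * 9.81 / (1 + 0.93)
gamma_d = 2.67 * 9.81 / 1.93
gamma_d = 13.571 kN/m^3


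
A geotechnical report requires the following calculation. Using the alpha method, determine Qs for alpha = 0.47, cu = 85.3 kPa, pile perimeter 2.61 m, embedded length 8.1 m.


Result: 847.56 kN

Derivation:
Using Qs = alpha * cu * perimeter * L
Qs = 0.47 * 85.3 * 2.61 * 8.1
Qs = 847.56 kN


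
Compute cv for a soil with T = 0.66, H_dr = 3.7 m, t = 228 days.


Result: 0.03963 m^2/day

Derivation:
Using cv = T * H_dr^2 / t
H_dr^2 = 3.7^2 = 13.69
cv = 0.66 * 13.69 / 228
cv = 0.03963 m^2/day


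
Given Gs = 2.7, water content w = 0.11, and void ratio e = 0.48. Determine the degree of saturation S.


Using S = Gs * w / e
S = 2.7 * 0.11 / 0.48
S = 0.6188


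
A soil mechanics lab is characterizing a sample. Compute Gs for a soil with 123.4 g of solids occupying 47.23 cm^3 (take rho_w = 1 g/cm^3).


Result: 2.613

Derivation:
Using Gs = m_s / (V_s * rho_w)
Since rho_w = 1 g/cm^3:
Gs = 123.4 / 47.23
Gs = 2.613


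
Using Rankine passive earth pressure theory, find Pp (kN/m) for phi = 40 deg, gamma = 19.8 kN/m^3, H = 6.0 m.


Compute passive earth pressure coefficient:
Kp = tan^2(45 + phi/2) = tan^2(65.0) = 4.59891
Compute passive force:
Pp = 0.5 * Kp * gamma * H^2
Pp = 0.5 * 4.59891 * 19.8 * 6.0^2
Pp = 1639.05 kN/m


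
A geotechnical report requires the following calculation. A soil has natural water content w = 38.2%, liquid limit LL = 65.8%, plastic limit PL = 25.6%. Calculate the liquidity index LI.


First compute the plasticity index:
PI = LL - PL = 65.8 - 25.6 = 40.2
Then compute the liquidity index:
LI = (w - PL) / PI
LI = (38.2 - 25.6) / 40.2
LI = 0.313


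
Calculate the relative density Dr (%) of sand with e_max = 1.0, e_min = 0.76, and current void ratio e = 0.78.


Using Dr = (e_max - e) / (e_max - e_min) * 100
e_max - e = 1.0 - 0.78 = 0.22
e_max - e_min = 1.0 - 0.76 = 0.24
Dr = 0.22 / 0.24 * 100
Dr = 91.67 %


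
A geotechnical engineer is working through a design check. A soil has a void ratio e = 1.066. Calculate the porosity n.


Using the relation n = e / (1 + e)
n = 1.066 / (1 + 1.066)
n = 1.066 / 2.066
n = 0.516


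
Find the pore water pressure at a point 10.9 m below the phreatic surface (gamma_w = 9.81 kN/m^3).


Using u = gamma_w * h_w
u = 9.81 * 10.9
u = 106.93 kPa


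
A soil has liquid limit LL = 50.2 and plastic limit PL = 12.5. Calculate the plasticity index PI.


Using PI = LL - PL
PI = 50.2 - 12.5
PI = 37.7


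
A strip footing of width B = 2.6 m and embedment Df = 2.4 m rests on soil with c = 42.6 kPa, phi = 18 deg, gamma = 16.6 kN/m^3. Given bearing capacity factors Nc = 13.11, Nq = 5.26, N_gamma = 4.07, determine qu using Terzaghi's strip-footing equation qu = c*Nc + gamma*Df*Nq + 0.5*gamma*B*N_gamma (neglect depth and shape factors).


Compute qu = c*Nc + gamma*Df*Nq + 0.5*gamma*B*N_gamma
Term 1: 42.6 * 13.11 = 558.486
Term 2: 16.6 * 2.4 * 5.26 = 209.5584
Term 3: 0.5 * 16.6 * 2.6 * 4.07 = 87.8306
qu = 558.486 + 209.5584 + 87.8306
qu = 855.88 kPa


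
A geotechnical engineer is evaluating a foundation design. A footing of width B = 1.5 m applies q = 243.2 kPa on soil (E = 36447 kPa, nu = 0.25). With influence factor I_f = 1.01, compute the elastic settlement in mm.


Result: 9.477 mm

Derivation:
Using Se = q * B * (1 - nu^2) * I_f / E
1 - nu^2 = 1 - 0.25^2 = 0.9375
Se = 243.2 * 1.5 * 0.9375 * 1.01 / 36447
Se = 0.009477 m
Convert to mm: Se = 0.009477 * 1000 = 9.477 mm


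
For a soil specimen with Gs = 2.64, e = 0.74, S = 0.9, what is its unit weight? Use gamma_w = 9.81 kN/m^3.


Result: 18.639 kN/m^3

Derivation:
Using gamma = gamma_w * (Gs + S*e) / (1 + e)
Numerator: Gs + S*e = 2.64 + 0.9*0.74 = 3.306
Denominator: 1 + e = 1 + 0.74 = 1.74
gamma = 9.81 * 3.306 / 1.74
gamma = 18.639 kN/m^3


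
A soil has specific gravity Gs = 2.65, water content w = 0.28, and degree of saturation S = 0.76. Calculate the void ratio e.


Result: 0.9763

Derivation:
Using the relation e = Gs * w / S
e = 2.65 * 0.28 / 0.76
e = 0.9763


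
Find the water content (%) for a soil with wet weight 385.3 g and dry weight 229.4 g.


Result: 67.96 %

Derivation:
Using w = (m_wet - m_dry) / m_dry * 100
m_wet - m_dry = 385.3 - 229.4 = 155.9 g
w = 155.9 / 229.4 * 100
w = 67.96 %


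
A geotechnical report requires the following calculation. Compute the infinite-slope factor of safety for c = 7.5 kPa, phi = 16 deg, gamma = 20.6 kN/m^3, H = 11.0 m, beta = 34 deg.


Result: 0.497

Derivation:
Using Fs = c / (gamma*H*sin(beta)*cos(beta)) + tan(phi)/tan(beta)
Cohesion contribution = 7.5 / (20.6*11.0*sin(34)*cos(34))
Cohesion contribution = 0.0713946
Friction contribution = tan(16)/tan(34) = 0.425118
Fs = 0.0713946 + 0.425118
Fs = 0.497


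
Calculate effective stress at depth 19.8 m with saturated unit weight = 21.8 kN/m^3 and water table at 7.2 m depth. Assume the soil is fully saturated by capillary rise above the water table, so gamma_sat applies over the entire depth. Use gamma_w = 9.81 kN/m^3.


Total stress = gamma_sat * depth
sigma = 21.8 * 19.8 = 431.64 kPa
Pore water pressure u = gamma_w * (depth - d_wt)
u = 9.81 * (19.8 - 7.2) = 123.606 kPa
Effective stress = sigma - u
sigma' = 431.64 - 123.606 = 308.03 kPa


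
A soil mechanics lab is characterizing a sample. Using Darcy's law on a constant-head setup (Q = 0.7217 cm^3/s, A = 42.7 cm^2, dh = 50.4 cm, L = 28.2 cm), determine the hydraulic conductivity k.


Compute hydraulic gradient:
i = dh / L = 50.4 / 28.2 = 1.78723
Then apply Darcy's law:
k = Q / (A * i)
k = 0.7217 / (42.7 * 1.78723)
k = 0.7217 / 76.3149
k = 0.009457 cm/s


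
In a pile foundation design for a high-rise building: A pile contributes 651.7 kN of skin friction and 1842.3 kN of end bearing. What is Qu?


Using Qu = Qf + Qb
Qu = 651.7 + 1842.3
Qu = 2494.0 kN


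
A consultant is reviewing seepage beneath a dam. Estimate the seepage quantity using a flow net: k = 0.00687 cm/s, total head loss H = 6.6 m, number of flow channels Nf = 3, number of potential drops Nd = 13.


Convert k to m/s for unit consistency with H:
k = 0.00687 cm/s = 0.00687 / 100 m/s = 6.87e-05 m/s
Using q = k * H * Nf / Nd
Nf / Nd = 3 / 13 = 0.2308
q = 6.87e-05 * 6.6 * 0.2308
q = 0.0001046 m^3/s per m


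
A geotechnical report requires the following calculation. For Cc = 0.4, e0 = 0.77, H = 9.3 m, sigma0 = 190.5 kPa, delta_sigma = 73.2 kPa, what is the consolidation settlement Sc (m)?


Using Sc = Cc * H / (1 + e0) * log10((sigma0 + delta_sigma) / sigma0)
Stress ratio = (190.5 + 73.2) / 190.5 = 1.38425
log10(1.38425) = 0.141215
Cc * H / (1 + e0) = 0.4 * 9.3 / (1 + 0.77) = 2.10169
Sc = 2.10169 * 0.141215
Sc = 0.2968 m


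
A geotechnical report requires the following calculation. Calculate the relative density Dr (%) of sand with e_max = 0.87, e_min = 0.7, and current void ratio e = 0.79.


Result: 47.06 %

Derivation:
Using Dr = (e_max - e) / (e_max - e_min) * 100
e_max - e = 0.87 - 0.79 = 0.08
e_max - e_min = 0.87 - 0.7 = 0.17
Dr = 0.08 / 0.17 * 100
Dr = 47.06 %


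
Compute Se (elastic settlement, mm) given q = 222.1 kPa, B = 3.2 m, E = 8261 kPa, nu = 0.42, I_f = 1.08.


Result: 76.525 mm

Derivation:
Using Se = q * B * (1 - nu^2) * I_f / E
1 - nu^2 = 1 - 0.42^2 = 0.8236
Se = 222.1 * 3.2 * 0.8236 * 1.08 / 8261
Se = 0.076525 m
Convert to mm: Se = 0.076525 * 1000 = 76.525 mm


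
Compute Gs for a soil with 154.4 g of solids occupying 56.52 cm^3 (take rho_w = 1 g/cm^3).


Using Gs = m_s / (V_s * rho_w)
Since rho_w = 1 g/cm^3:
Gs = 154.4 / 56.52
Gs = 2.732


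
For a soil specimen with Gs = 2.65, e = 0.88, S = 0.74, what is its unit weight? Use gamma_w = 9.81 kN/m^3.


Result: 17.226 kN/m^3

Derivation:
Using gamma = gamma_w * (Gs + S*e) / (1 + e)
Numerator: Gs + S*e = 2.65 + 0.74*0.88 = 3.3012
Denominator: 1 + e = 1 + 0.88 = 1.88
gamma = 9.81 * 3.3012 / 1.88
gamma = 17.226 kN/m^3


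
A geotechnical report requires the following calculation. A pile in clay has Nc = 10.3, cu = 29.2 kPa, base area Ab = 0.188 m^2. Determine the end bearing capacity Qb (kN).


Result: 56.54 kN

Derivation:
Using Qb = Nc * cu * Ab
Qb = 10.3 * 29.2 * 0.188
Qb = 56.54 kN
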